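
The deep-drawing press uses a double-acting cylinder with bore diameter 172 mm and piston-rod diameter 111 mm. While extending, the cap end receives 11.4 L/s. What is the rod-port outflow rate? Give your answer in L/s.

Q_out ≈ 6.65 L/s

Cap-side area A_cap = π/4 × (172 mm)² = 23240 mm^2
Rod-side annular area A_ann = π/4 × (172² − 111²) = 13560 mm^2
Piston speed v = Q_in/A_cap; rod-end outflow Q_out = v × A_ann = Q_in × A_ann/A_cap.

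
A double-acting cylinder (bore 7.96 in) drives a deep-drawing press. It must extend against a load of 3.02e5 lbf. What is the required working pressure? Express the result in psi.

Cap-side area A_cap = π/4 × (7.96 in)² = 49.76 in^2
P = F / A = 3.02e5 lbf / A

P ≈ 6070 psi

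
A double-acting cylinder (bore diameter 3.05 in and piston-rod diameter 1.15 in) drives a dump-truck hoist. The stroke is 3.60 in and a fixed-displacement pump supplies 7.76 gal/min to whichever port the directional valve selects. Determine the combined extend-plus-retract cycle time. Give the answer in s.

t ≈ 1.64 s

Cap-side area A_cap = π/4 × (3.05 in)² = 7.306 in^2
Rod-side annular area A_ann = π/4 × (3.05² − 1.15²) = 6.267 in^2
t_ext = A_cap·L/Q = 0.8804 s
t_ret = A_ann·L/Q = 0.7552 s
t_cycle = t_ext + t_ret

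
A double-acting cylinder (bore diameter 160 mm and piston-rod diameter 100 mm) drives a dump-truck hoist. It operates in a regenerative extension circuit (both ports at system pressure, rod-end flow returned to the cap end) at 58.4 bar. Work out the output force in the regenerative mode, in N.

F ≈ 45900 N

With equal pressure on both faces, forces on the annular region cancel; the net push is pressure × rod cross-section.
Rod cross-section A_rod = π/4 × (100 mm)² = 7854 mm^2
F = P × A_rod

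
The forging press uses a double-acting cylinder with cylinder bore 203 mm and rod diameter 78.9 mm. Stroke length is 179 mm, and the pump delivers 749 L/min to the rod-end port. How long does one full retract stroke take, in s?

Rod-side annular area A_ann = π/4 × (203² − 78.9²) = 27480 mm^2
Swept volume V = A × L; t = V / Q = A·L / Q

t ≈ 0.394 s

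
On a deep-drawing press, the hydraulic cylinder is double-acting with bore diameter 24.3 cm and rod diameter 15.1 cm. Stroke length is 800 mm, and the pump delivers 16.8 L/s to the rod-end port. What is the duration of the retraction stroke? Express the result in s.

Rod-side annular area A_ann = π/4 × (24.3² − 15.1²) = 284.7 cm^2
Swept volume V = A × L; t = V / Q = A·L / Q

t ≈ 1.36 s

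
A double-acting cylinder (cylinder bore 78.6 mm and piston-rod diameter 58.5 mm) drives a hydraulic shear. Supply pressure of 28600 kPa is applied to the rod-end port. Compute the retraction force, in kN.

Rod-side annular area A_ann = π/4 × (78.6² − 58.5²) = 2164 mm^2
On retraction the pressure acts on the annular area (bore minus rod).
F = P × A_ann

F ≈ 61.9 kN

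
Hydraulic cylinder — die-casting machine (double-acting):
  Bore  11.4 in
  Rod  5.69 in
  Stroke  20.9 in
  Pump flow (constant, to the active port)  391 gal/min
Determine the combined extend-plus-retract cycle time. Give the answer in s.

t ≈ 2.48 s

Cap-side area A_cap = π/4 × (11.4 in)² = 102.1 in^2
Rod-side annular area A_ann = π/4 × (11.4² − 5.69²) = 76.64 in^2
t_ext = A_cap·L/Q = 1.417 s
t_ret = A_ann·L/Q = 1.064 s
t_cycle = t_ext + t_ret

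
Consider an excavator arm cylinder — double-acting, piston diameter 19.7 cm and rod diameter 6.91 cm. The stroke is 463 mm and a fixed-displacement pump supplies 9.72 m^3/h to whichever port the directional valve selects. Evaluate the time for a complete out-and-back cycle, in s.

Cap-side area A_cap = π/4 × (19.7 cm)² = 304.8 cm^2
Rod-side annular area A_ann = π/4 × (19.7² − 6.91²) = 267.3 cm^2
t_ext = A_cap·L/Q = 5.227 s
t_ret = A_ann·L/Q = 4.584 s
t_cycle = t_ext + t_ret

t ≈ 9.81 s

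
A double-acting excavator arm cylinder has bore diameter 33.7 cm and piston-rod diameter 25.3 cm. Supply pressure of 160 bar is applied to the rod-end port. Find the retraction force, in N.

Rod-side annular area A_ann = π/4 × (33.7² − 25.3²) = 389.2 cm^2
On retraction the pressure acts on the annular area (bore minus rod).
F = P × A_ann

F ≈ 6.23e5 N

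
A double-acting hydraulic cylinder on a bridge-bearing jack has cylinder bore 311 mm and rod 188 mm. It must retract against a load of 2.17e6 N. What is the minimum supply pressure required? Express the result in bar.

P ≈ 450 bar

Rod-side annular area A_ann = π/4 × (311² − 188²) = 48210 mm^2
Retraction: pressure acts on the annular area.
P = F / A = 2.17e6 N / A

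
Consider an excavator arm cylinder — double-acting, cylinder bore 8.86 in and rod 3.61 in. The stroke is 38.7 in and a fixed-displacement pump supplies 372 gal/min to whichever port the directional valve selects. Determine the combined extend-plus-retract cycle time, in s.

Cap-side area A_cap = π/4 × (8.86 in)² = 61.65 in^2
Rod-side annular area A_ann = π/4 × (8.86² − 3.61²) = 51.42 in^2
t_ext = A_cap·L/Q = 1.666 s
t_ret = A_ann·L/Q = 1.389 s
t_cycle = t_ext + t_ret

t ≈ 3.06 s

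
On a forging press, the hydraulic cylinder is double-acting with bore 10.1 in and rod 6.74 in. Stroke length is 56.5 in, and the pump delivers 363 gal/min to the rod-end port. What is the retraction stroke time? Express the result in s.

t ≈ 1.80 s

Rod-side annular area A_ann = π/4 × (10.1² − 6.74²) = 44.44 in^2
Swept volume V = A × L; t = V / Q = A·L / Q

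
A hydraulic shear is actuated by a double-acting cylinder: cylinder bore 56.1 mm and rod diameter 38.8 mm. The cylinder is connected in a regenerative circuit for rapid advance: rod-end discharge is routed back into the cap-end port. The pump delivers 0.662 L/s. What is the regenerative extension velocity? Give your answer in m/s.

v ≈ 0.560 m/s

In regeneration the rod-end outflow joins the pump flow into the cap end, so the net volume the pump must supply per unit advance equals the rod cross-section area.
Rod cross-section A_rod = π/4 × (38.8 mm)² = 1182 mm^2
v = Q_pump / A_rod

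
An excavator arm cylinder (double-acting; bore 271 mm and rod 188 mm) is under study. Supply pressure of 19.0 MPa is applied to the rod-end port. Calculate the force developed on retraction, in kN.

F ≈ 569 kN

Rod-side annular area A_ann = π/4 × (271² − 188²) = 29920 mm^2
On retraction the pressure acts on the annular area (bore minus rod).
F = P × A_ann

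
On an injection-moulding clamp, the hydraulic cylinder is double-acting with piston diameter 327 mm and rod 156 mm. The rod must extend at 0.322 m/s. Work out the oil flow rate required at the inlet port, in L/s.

Q ≈ 27.0 L/s

Cap-side area A_cap = π/4 × (327 mm)² = 83980 mm^2
Q = A × v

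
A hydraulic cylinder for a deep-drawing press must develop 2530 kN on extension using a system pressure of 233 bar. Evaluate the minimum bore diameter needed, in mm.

Extension force acts on the full piston face: F = P × (π/4)D².
D = √(4F / (πP)) = √(4 × 2530 kN / (π × 233 bar))

D ≈ 372 mm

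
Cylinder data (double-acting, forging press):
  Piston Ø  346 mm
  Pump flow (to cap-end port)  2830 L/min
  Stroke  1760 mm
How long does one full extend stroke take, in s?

Cap-side area A_cap = π/4 × (346 mm)² = 94020 mm^2
Swept volume V = A × L; t = V / Q = A·L / Q

t ≈ 3.51 s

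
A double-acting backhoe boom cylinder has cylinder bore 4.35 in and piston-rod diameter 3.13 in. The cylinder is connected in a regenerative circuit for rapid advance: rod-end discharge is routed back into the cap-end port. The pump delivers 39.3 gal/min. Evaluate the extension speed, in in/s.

v ≈ 19.7 in/s

In regeneration the rod-end outflow joins the pump flow into the cap end, so the net volume the pump must supply per unit advance equals the rod cross-section area.
Rod cross-section A_rod = π/4 × (3.13 in)² = 7.694 in^2
v = Q_pump / A_rod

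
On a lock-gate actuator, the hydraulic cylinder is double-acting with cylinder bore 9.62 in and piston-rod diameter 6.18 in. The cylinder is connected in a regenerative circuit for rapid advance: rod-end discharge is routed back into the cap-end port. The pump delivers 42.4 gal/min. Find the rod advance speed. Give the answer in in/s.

v ≈ 5.44 in/s

In regeneration the rod-end outflow joins the pump flow into the cap end, so the net volume the pump must supply per unit advance equals the rod cross-section area.
Rod cross-section A_rod = π/4 × (6.18 in)² = 30.00 in^2
v = Q_pump / A_rod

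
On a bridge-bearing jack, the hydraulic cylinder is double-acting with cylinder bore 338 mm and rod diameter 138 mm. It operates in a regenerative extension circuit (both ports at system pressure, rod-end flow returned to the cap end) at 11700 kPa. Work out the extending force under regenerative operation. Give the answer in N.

F ≈ 1.75e5 N

With equal pressure on both faces, forces on the annular region cancel; the net push is pressure × rod cross-section.
Rod cross-section A_rod = π/4 × (138 mm)² = 14960 mm^2
F = P × A_rod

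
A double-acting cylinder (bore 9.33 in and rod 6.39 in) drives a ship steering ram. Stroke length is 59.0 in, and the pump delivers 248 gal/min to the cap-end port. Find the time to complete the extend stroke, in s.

Cap-side area A_cap = π/4 × (9.33 in)² = 68.37 in^2
Swept volume V = A × L; t = V / Q = A·L / Q

t ≈ 4.22 s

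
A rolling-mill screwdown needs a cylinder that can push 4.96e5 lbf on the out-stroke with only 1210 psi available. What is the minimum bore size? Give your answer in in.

D ≈ 22.8 in

Extension force acts on the full piston face: F = P × (π/4)D².
D = √(4F / (πP)) = √(4 × 4.96e5 lbf / (π × 1210 psi))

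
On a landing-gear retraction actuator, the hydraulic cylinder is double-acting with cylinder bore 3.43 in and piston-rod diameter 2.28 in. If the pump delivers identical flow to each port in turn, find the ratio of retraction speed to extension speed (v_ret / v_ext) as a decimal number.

v_ret/v_ext ≈ 1.79

Cap-side area A_cap = π/4 × (3.43 in)² = 9.240 in^2
Rod-side annular area A_ann = π/4 × (3.43² − 2.28²) = 5.157 in^2
For equal Q, v ∝ 1/A, so v_ret/v_ext = A_cap/A_ann.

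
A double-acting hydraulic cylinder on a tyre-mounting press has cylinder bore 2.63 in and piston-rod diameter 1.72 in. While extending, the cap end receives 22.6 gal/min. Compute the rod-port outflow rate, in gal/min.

Q_out ≈ 12.9 gal/min

Cap-side area A_cap = π/4 × (2.63 in)² = 5.433 in^2
Rod-side annular area A_ann = π/4 × (2.63² − 1.72²) = 3.109 in^2
Piston speed v = Q_in/A_cap; rod-end outflow Q_out = v × A_ann = Q_in × A_ann/A_cap.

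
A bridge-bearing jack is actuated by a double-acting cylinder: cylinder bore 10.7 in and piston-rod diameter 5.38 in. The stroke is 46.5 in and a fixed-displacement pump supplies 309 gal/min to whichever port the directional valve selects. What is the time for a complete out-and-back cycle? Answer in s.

Cap-side area A_cap = π/4 × (10.7 in)² = 89.92 in^2
Rod-side annular area A_ann = π/4 × (10.7² − 5.38²) = 67.19 in^2
t_ext = A_cap·L/Q = 3.515 s
t_ret = A_ann·L/Q = 2.626 s
t_cycle = t_ext + t_ret

t ≈ 6.14 s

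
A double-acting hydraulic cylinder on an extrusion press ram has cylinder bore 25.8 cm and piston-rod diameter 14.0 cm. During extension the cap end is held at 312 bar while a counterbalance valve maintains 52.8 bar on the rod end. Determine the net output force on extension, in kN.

F ≈ 1440 kN

Cap-side area A_cap = π/4 × (25.8 cm)² = 522.8 cm^2
Rod-side annular area A_ann = π/4 × (25.8² − 14.0²) = 368.9 cm^2
Net thrust = P_cap·A_cap − P_rod·A_ann = 1631 kN − 194.8 kN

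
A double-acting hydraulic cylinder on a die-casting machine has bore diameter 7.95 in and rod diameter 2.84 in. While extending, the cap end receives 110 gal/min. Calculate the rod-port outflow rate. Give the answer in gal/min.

Cap-side area A_cap = π/4 × (7.95 in)² = 49.64 in^2
Rod-side annular area A_ann = π/4 × (7.95² − 2.84²) = 43.30 in^2
Piston speed v = Q_in/A_cap; rod-end outflow Q_out = v × A_ann = Q_in × A_ann/A_cap.

Q_out ≈ 96.0 gal/min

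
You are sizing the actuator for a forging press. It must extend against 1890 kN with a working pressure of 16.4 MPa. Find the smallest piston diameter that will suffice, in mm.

D ≈ 383 mm

Extension force acts on the full piston face: F = P × (π/4)D².
D = √(4F / (πP)) = √(4 × 1890 kN / (π × 16.4 MPa))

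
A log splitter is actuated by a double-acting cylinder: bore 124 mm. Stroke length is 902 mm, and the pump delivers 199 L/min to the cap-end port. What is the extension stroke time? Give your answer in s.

t ≈ 3.28 s

Cap-side area A_cap = π/4 × (124 mm)² = 12080 mm^2
Swept volume V = A × L; t = V / Q = A·L / Q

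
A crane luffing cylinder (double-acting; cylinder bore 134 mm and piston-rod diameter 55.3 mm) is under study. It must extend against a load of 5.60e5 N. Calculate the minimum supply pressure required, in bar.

Cap-side area A_cap = π/4 × (134 mm)² = 14100 mm^2
P = F / A = 5.60e5 N / A

P ≈ 397 bar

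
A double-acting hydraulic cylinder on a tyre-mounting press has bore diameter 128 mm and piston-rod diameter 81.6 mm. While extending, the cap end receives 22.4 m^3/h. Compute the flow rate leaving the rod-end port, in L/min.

Q_out ≈ 222 L/min

Cap-side area A_cap = π/4 × (128 mm)² = 12870 mm^2
Rod-side annular area A_ann = π/4 × (128² − 81.6²) = 7638 mm^2
Piston speed v = Q_in/A_cap; rod-end outflow Q_out = v × A_ann = Q_in × A_ann/A_cap.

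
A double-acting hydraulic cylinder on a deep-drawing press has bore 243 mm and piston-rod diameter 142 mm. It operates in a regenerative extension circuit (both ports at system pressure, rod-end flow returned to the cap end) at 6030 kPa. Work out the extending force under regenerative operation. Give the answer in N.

F ≈ 95500 N

With equal pressure on both faces, forces on the annular region cancel; the net push is pressure × rod cross-section.
Rod cross-section A_rod = π/4 × (142 mm)² = 15840 mm^2
F = P × A_rod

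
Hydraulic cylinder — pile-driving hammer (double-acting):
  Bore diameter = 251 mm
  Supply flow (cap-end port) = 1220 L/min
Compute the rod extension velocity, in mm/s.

v ≈ 411 mm/s

Cap-side area A_cap = π/4 × (251 mm)² = 49480 mm^2
v = Q / A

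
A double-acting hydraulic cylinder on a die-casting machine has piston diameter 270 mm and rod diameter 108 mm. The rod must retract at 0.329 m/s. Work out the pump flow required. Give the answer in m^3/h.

Rod-side annular area A_ann = π/4 × (270² − 108²) = 48090 mm^2
Q = A × v

Q ≈ 57.0 m^3/h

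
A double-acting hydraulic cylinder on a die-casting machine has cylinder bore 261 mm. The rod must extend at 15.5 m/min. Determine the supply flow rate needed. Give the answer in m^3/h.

Q ≈ 49.8 m^3/h

Cap-side area A_cap = π/4 × (261 mm)² = 53500 mm^2
Q = A × v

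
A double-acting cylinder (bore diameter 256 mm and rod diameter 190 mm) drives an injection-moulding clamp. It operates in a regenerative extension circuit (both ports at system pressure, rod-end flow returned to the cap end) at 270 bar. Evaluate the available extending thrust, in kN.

With equal pressure on both faces, forces on the annular region cancel; the net push is pressure × rod cross-section.
Rod cross-section A_rod = π/4 × (190 mm)² = 28350 mm^2
F = P × A_rod

F ≈ 766 kN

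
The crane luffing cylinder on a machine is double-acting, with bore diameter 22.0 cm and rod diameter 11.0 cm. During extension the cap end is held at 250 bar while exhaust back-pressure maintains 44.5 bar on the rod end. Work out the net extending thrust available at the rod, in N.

F ≈ 8.23e5 N

Cap-side area A_cap = π/4 × (22.0 cm)² = 380.1 cm^2
Rod-side annular area A_ann = π/4 × (22.0² − 11.0²) = 285.1 cm^2
Net thrust = P_cap·A_cap − P_rod·A_ann = 9.503e5 N − 1.269e5 N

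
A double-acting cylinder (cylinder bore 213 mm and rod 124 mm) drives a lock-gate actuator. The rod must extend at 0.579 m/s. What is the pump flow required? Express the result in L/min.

Q ≈ 1240 L/min

Cap-side area A_cap = π/4 × (213 mm)² = 35630 mm^2
Q = A × v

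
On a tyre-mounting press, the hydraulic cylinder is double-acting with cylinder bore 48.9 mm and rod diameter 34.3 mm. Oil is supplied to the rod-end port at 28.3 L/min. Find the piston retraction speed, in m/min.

Rod-side annular area A_ann = π/4 × (48.9² − 34.3²) = 954.0 mm^2
Flow into the rod-end port fills the annular volume.
v = Q / A

v ≈ 29.7 m/min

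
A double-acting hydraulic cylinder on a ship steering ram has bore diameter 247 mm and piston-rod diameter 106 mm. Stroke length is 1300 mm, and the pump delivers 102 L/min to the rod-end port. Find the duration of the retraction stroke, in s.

t ≈ 29.9 s

Rod-side annular area A_ann = π/4 × (247² − 106²) = 39090 mm^2
Swept volume V = A × L; t = V / Q = A·L / Q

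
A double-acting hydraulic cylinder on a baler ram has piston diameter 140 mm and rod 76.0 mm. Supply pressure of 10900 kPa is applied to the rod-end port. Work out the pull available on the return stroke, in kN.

Rod-side annular area A_ann = π/4 × (140² − 76.0²) = 10860 mm^2
On retraction the pressure acts on the annular area (bore minus rod).
F = P × A_ann

F ≈ 118 kN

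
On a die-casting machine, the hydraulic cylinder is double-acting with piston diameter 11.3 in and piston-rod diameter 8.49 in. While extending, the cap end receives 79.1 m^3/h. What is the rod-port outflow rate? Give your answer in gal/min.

Cap-side area A_cap = π/4 × (11.3 in)² = 100.3 in^2
Rod-side annular area A_ann = π/4 × (11.3² − 8.49²) = 43.68 in^2
Piston speed v = Q_in/A_cap; rod-end outflow Q_out = v × A_ann = Q_in × A_ann/A_cap.

Q_out ≈ 152 gal/min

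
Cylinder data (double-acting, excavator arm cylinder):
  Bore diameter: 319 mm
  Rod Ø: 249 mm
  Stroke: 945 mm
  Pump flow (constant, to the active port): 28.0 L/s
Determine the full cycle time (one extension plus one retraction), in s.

Cap-side area A_cap = π/4 × (319 mm)² = 79920 mm^2
Rod-side annular area A_ann = π/4 × (319² − 249²) = 31230 mm^2
t_ext = A_cap·L/Q = 2.697 s
t_ret = A_ann·L/Q = 1.054 s
t_cycle = t_ext + t_ret

t ≈ 3.75 s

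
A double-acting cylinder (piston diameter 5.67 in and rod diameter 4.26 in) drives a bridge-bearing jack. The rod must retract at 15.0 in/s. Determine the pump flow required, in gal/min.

Rod-side annular area A_ann = π/4 × (5.67² − 4.26²) = 11.00 in^2
Q = A × v

Q ≈ 42.8 gal/min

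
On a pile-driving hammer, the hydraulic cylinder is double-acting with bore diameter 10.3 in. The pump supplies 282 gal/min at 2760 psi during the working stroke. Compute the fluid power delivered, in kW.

Hydraulic power = P × Q

W ≈ 339 kW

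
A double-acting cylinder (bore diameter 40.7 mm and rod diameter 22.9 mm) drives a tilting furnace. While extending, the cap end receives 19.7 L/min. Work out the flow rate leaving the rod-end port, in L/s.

Q_out ≈ 0.224 L/s

Cap-side area A_cap = π/4 × (40.7 mm)² = 1301 mm^2
Rod-side annular area A_ann = π/4 × (40.7² − 22.9²) = 889.1 mm^2
Piston speed v = Q_in/A_cap; rod-end outflow Q_out = v × A_ann = Q_in × A_ann/A_cap.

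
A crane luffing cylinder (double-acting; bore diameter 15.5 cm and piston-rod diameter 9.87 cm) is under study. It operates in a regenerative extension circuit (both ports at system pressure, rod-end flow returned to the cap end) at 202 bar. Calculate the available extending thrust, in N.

With equal pressure on both faces, forces on the annular region cancel; the net push is pressure × rod cross-section.
Rod cross-section A_rod = π/4 × (9.87 cm)² = 76.51 cm^2
F = P × A_rod

F ≈ 1.55e5 N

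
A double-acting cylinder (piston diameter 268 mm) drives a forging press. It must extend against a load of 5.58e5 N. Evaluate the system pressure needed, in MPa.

Cap-side area A_cap = π/4 × (268 mm)² = 56410 mm^2
P = F / A = 5.58e5 N / A

P ≈ 9.89 MPa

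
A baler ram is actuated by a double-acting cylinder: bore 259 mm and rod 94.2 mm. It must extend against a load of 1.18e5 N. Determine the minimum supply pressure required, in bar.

Cap-side area A_cap = π/4 × (259 mm)² = 52690 mm^2
P = F / A = 1.18e5 N / A

P ≈ 22.4 bar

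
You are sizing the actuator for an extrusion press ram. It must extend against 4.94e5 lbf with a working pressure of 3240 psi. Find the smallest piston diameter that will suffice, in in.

D ≈ 13.9 in

Extension force acts on the full piston face: F = P × (π/4)D².
D = √(4F / (πP)) = √(4 × 4.94e5 lbf / (π × 3240 psi))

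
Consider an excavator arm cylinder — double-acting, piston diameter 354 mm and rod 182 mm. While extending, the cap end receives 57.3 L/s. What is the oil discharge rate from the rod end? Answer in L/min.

Cap-side area A_cap = π/4 × (354 mm)² = 98420 mm^2
Rod-side annular area A_ann = π/4 × (354² − 182²) = 72410 mm^2
Piston speed v = Q_in/A_cap; rod-end outflow Q_out = v × A_ann = Q_in × A_ann/A_cap.

Q_out ≈ 2530 L/min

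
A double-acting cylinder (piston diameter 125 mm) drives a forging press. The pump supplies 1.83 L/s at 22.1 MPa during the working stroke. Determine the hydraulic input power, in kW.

Hydraulic power = P × Q

W ≈ 40.4 kW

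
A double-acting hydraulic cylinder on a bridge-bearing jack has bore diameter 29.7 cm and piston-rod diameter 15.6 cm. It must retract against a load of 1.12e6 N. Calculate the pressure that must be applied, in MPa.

Rod-side annular area A_ann = π/4 × (29.7² − 15.6²) = 501.7 cm^2
Retraction: pressure acts on the annular area.
P = F / A = 1.12e6 N / A

P ≈ 22.3 MPa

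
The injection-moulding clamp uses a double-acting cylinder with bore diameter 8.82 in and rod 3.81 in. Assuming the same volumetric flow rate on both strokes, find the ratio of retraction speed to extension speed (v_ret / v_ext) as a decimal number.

Cap-side area A_cap = π/4 × (8.82 in)² = 61.10 in^2
Rod-side annular area A_ann = π/4 × (8.82² − 3.81²) = 49.70 in^2
For equal Q, v ∝ 1/A, so v_ret/v_ext = A_cap/A_ann.

v_ret/v_ext ≈ 1.23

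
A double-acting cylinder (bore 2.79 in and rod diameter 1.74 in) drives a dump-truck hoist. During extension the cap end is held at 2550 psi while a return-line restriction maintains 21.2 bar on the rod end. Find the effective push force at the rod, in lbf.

Cap-side area A_cap = π/4 × (2.79 in)² = 6.114 in^2
Rod-side annular area A_ann = π/4 × (2.79² − 1.74²) = 3.736 in^2
Net thrust = P_cap·A_cap − P_rod·A_ann = 15590 lbf − 1149 lbf

F ≈ 14400 lbf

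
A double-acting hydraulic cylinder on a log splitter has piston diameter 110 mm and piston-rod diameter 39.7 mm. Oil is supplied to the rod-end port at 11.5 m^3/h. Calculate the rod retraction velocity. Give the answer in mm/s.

v ≈ 386 mm/s

Rod-side annular area A_ann = π/4 × (110² − 39.7²) = 8265 mm^2
Flow into the rod-end port fills the annular volume.
v = Q / A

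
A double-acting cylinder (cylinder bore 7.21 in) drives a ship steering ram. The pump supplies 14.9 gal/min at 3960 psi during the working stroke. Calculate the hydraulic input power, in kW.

Hydraulic power = P × Q

W ≈ 25.7 kW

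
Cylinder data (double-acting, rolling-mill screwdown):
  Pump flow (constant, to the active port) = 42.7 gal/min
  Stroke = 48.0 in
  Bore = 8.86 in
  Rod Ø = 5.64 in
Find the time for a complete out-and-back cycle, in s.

t ≈ 28.7 s

Cap-side area A_cap = π/4 × (8.86 in)² = 61.65 in^2
Rod-side annular area A_ann = π/4 × (8.86² − 5.64²) = 36.67 in^2
t_ext = A_cap·L/Q = 18.00 s
t_ret = A_ann·L/Q = 10.71 s
t_cycle = t_ext + t_ret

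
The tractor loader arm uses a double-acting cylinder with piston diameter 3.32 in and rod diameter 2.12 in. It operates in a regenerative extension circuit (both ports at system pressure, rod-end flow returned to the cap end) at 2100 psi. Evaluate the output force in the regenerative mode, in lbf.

With equal pressure on both faces, forces on the annular region cancel; the net push is pressure × rod cross-section.
Rod cross-section A_rod = π/4 × (2.12 in)² = 3.530 in^2
F = P × A_rod

F ≈ 7410 lbf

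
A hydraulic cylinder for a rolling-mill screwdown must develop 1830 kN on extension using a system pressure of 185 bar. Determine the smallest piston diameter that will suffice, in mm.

D ≈ 355 mm

Extension force acts on the full piston face: F = P × (π/4)D².
D = √(4F / (πP)) = √(4 × 1830 kN / (π × 185 bar))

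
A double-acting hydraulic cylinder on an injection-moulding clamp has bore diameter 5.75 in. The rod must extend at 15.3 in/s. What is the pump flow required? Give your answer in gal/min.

Cap-side area A_cap = π/4 × (5.75 in)² = 25.97 in^2
Q = A × v

Q ≈ 103 gal/min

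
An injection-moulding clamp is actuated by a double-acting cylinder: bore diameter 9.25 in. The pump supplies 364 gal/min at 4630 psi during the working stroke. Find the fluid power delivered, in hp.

W ≈ 983 hp

Hydraulic power = P × Q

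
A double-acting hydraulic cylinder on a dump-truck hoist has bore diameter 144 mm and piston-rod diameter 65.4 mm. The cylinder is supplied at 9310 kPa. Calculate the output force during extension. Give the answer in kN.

F ≈ 152 kN

Cap-side area A_cap = π/4 × (144 mm)² = 16290 mm^2
F = P × A_cap = 9310 kPa × A_cap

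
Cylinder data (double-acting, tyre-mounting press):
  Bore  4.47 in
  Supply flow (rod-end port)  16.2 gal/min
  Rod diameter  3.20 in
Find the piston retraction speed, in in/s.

v ≈ 8.15 in/s

Rod-side annular area A_ann = π/4 × (4.47² − 3.20²) = 7.650 in^2
Flow into the rod-end port fills the annular volume.
v = Q / A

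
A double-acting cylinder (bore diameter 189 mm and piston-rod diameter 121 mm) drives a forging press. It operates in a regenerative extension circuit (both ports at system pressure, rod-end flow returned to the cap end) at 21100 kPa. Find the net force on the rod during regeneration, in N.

F ≈ 2.43e5 N

With equal pressure on both faces, forces on the annular region cancel; the net push is pressure × rod cross-section.
Rod cross-section A_rod = π/4 × (121 mm)² = 11500 mm^2
F = P × A_rod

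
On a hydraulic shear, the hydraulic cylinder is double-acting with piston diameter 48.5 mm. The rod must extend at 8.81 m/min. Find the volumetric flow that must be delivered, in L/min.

Q ≈ 16.3 L/min

Cap-side area A_cap = π/4 × (48.5 mm)² = 1847 mm^2
Q = A × v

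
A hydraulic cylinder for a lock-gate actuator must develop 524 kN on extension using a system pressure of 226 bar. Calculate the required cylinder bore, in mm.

Extension force acts on the full piston face: F = P × (π/4)D².
D = √(4F / (πP)) = √(4 × 524 kN / (π × 226 bar))

D ≈ 172 mm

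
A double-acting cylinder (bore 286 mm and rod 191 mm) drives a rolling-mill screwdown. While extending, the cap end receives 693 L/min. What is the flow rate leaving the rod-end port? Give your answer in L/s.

Q_out ≈ 6.40 L/s

Cap-side area A_cap = π/4 × (286 mm)² = 64240 mm^2
Rod-side annular area A_ann = π/4 × (286² − 191²) = 35590 mm^2
Piston speed v = Q_in/A_cap; rod-end outflow Q_out = v × A_ann = Q_in × A_ann/A_cap.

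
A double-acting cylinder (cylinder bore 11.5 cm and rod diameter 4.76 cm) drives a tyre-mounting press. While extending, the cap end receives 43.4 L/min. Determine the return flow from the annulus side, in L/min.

Cap-side area A_cap = π/4 × (11.5 cm)² = 103.9 cm^2
Rod-side annular area A_ann = π/4 × (11.5² − 4.76²) = 86.07 cm^2
Piston speed v = Q_in/A_cap; rod-end outflow Q_out = v × A_ann = Q_in × A_ann/A_cap.

Q_out ≈ 36.0 L/min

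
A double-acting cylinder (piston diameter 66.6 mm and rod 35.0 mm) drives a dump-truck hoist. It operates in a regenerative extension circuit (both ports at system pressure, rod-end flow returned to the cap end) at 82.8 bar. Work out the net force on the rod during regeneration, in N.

F ≈ 7970 N

With equal pressure on both faces, forces on the annular region cancel; the net push is pressure × rod cross-section.
Rod cross-section A_rod = π/4 × (35.0 mm)² = 962.1 mm^2
F = P × A_rod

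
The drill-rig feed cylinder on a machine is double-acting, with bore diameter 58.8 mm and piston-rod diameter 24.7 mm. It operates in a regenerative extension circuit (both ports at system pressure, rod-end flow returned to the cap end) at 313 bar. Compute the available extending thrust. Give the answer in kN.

F ≈ 15.0 kN

With equal pressure on both faces, forces on the annular region cancel; the net push is pressure × rod cross-section.
Rod cross-section A_rod = π/4 × (24.7 mm)² = 479.2 mm^2
F = P × A_rod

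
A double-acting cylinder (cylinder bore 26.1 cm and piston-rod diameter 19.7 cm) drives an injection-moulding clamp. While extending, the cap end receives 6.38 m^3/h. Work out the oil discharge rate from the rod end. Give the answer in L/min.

Cap-side area A_cap = π/4 × (26.1 cm)² = 535.0 cm^2
Rod-side annular area A_ann = π/4 × (26.1² − 19.7²) = 230.2 cm^2
Piston speed v = Q_in/A_cap; rod-end outflow Q_out = v × A_ann = Q_in × A_ann/A_cap.

Q_out ≈ 45.8 L/min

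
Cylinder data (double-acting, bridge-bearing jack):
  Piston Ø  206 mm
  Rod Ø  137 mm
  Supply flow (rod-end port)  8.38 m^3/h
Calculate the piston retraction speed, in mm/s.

v ≈ 125 mm/s

Rod-side annular area A_ann = π/4 × (206² − 137²) = 18590 mm^2
Flow into the rod-end port fills the annular volume.
v = Q / A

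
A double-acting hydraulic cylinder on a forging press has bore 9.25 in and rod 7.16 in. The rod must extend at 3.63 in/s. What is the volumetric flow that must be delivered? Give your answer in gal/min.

Q ≈ 63.4 gal/min

Cap-side area A_cap = π/4 × (9.25 in)² = 67.20 in^2
Q = A × v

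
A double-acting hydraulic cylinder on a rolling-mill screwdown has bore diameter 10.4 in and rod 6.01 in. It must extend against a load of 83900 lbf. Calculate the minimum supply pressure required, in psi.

Cap-side area A_cap = π/4 × (10.4 in)² = 84.95 in^2
P = F / A = 83900 lbf / A

P ≈ 988 psi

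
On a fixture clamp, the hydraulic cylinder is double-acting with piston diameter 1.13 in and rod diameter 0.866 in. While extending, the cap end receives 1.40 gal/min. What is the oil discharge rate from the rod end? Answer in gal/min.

Q_out ≈ 0.578 gal/min

Cap-side area A_cap = π/4 × (1.13 in)² = 1.003 in^2
Rod-side annular area A_ann = π/4 × (1.13² − 0.866²) = 0.4139 in^2
Piston speed v = Q_in/A_cap; rod-end outflow Q_out = v × A_ann = Q_in × A_ann/A_cap.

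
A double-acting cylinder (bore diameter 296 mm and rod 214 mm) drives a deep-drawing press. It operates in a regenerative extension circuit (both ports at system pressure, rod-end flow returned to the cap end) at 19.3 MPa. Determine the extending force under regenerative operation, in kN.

F ≈ 694 kN

With equal pressure on both faces, forces on the annular region cancel; the net push is pressure × rod cross-section.
Rod cross-section A_rod = π/4 × (214 mm)² = 35970 mm^2
F = P × A_rod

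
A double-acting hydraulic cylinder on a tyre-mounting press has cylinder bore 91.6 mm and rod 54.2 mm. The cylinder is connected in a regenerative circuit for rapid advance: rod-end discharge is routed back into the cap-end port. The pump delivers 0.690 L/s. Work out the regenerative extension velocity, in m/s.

In regeneration the rod-end outflow joins the pump flow into the cap end, so the net volume the pump must supply per unit advance equals the rod cross-section area.
Rod cross-section A_rod = π/4 × (54.2 mm)² = 2307 mm^2
v = Q_pump / A_rod

v ≈ 0.299 m/s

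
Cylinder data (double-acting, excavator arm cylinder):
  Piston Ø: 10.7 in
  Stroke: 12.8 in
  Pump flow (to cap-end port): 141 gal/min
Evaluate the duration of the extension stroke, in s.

Cap-side area A_cap = π/4 × (10.7 in)² = 89.92 in^2
Swept volume V = A × L; t = V / Q = A·L / Q

t ≈ 2.12 s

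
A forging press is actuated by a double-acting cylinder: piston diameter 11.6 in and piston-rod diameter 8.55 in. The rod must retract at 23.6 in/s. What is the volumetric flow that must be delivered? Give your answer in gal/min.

Rod-side annular area A_ann = π/4 × (11.6² − 8.55²) = 48.27 in^2
Q = A × v

Q ≈ 296 gal/min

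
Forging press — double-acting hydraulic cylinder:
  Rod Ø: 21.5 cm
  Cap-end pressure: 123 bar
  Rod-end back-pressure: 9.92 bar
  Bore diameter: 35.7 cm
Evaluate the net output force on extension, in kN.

F ≈ 1170 kN

Cap-side area A_cap = π/4 × (35.7 cm)² = 1001 cm^2
Rod-side annular area A_ann = π/4 × (35.7² − 21.5²) = 637.9 cm^2
Net thrust = P_cap·A_cap − P_rod·A_ann = 1231 kN − 63.28 kN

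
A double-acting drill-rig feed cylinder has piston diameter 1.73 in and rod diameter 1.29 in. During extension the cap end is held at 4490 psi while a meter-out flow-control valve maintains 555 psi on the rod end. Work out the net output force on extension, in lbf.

F ≈ 9980 lbf

Cap-side area A_cap = π/4 × (1.73 in)² = 2.351 in^2
Rod-side annular area A_ann = π/4 × (1.73² − 1.29²) = 1.044 in^2
Net thrust = P_cap·A_cap − P_rod·A_ann = 10550 lbf − 579.2 lbf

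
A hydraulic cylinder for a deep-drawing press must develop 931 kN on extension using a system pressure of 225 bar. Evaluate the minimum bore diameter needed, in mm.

D ≈ 230 mm

Extension force acts on the full piston face: F = P × (π/4)D².
D = √(4F / (πP)) = √(4 × 931 kN / (π × 225 bar))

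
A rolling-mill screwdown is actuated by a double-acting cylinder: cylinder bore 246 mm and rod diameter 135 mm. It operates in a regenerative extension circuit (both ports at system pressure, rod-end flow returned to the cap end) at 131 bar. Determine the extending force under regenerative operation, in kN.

F ≈ 188 kN

With equal pressure on both faces, forces on the annular region cancel; the net push is pressure × rod cross-section.
Rod cross-section A_rod = π/4 × (135 mm)² = 14310 mm^2
F = P × A_rod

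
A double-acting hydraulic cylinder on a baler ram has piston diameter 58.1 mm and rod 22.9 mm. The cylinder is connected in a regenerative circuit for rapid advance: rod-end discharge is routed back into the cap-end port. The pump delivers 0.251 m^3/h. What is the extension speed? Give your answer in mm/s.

In regeneration the rod-end outflow joins the pump flow into the cap end, so the net volume the pump must supply per unit advance equals the rod cross-section area.
Rod cross-section A_rod = π/4 × (22.9 mm)² = 411.9 mm^2
v = Q_pump / A_rod

v ≈ 169 mm/s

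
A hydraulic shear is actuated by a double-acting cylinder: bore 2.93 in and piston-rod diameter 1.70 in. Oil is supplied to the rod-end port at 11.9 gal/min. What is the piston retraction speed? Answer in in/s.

v ≈ 10.2 in/s

Rod-side annular area A_ann = π/4 × (2.93² − 1.70²) = 4.473 in^2
Flow into the rod-end port fills the annular volume.
v = Q / A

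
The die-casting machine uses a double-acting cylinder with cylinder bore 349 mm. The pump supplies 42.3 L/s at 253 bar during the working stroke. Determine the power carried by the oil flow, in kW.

Hydraulic power = P × Q

W ≈ 1070 kW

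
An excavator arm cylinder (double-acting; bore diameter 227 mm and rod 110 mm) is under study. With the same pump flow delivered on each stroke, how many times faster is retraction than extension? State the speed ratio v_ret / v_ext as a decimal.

Cap-side area A_cap = π/4 × (227 mm)² = 40470 mm^2
Rod-side annular area A_ann = π/4 × (227² − 110²) = 30970 mm^2
For equal Q, v ∝ 1/A, so v_ret/v_ext = A_cap/A_ann.

v_ret/v_ext ≈ 1.31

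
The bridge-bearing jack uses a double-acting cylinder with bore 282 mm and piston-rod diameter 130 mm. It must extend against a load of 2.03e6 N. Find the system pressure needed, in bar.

Cap-side area A_cap = π/4 × (282 mm)² = 62460 mm^2
P = F / A = 2.03e6 N / A

P ≈ 325 bar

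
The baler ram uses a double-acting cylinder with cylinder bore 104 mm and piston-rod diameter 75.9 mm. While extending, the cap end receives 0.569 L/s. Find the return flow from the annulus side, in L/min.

Cap-side area A_cap = π/4 × (104 mm)² = 8495 mm^2
Rod-side annular area A_ann = π/4 × (104² − 75.9²) = 3970 mm^2
Piston speed v = Q_in/A_cap; rod-end outflow Q_out = v × A_ann = Q_in × A_ann/A_cap.

Q_out ≈ 16.0 L/min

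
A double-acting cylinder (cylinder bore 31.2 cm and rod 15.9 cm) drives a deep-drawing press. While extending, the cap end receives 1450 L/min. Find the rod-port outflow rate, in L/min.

Q_out ≈ 1070 L/min

Cap-side area A_cap = π/4 × (31.2 cm)² = 764.5 cm^2
Rod-side annular area A_ann = π/4 × (31.2² − 15.9²) = 566.0 cm^2
Piston speed v = Q_in/A_cap; rod-end outflow Q_out = v × A_ann = Q_in × A_ann/A_cap.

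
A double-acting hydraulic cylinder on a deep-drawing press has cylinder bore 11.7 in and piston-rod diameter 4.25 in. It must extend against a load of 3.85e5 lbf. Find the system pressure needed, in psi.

Cap-side area A_cap = π/4 × (11.7 in)² = 107.5 in^2
P = F / A = 3.85e5 lbf / A

P ≈ 3580 psi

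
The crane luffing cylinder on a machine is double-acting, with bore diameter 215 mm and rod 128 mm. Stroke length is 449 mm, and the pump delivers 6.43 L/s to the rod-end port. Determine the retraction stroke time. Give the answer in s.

Rod-side annular area A_ann = π/4 × (215² − 128²) = 23440 mm^2
Swept volume V = A × L; t = V / Q = A·L / Q

t ≈ 1.64 s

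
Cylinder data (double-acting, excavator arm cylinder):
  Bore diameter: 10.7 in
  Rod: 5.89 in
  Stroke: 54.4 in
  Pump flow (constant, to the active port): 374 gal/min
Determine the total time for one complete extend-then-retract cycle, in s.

t ≈ 5.77 s

Cap-side area A_cap = π/4 × (10.7 in)² = 89.92 in^2
Rod-side annular area A_ann = π/4 × (10.7² − 5.89²) = 62.67 in^2
t_ext = A_cap·L/Q = 3.397 s
t_ret = A_ann·L/Q = 2.368 s
t_cycle = t_ext + t_ret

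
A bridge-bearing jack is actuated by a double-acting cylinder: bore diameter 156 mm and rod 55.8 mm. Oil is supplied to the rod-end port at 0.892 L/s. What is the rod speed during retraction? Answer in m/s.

Rod-side annular area A_ann = π/4 × (156² − 55.8²) = 16670 mm^2
Flow into the rod-end port fills the annular volume.
v = Q / A

v ≈ 0.0535 m/s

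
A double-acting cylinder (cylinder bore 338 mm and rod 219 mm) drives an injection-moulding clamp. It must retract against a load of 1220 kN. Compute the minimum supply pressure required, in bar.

Rod-side annular area A_ann = π/4 × (338² − 219²) = 52060 mm^2
Retraction: pressure acts on the annular area.
P = F / A = 1220 kN / A

P ≈ 234 bar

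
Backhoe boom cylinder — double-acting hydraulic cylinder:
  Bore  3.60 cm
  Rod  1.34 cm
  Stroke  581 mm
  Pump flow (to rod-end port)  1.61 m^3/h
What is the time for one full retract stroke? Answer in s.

Rod-side annular area A_ann = π/4 × (3.60² − 1.34²) = 8.768 cm^2
Swept volume V = A × L; t = V / Q = A·L / Q

t ≈ 1.14 s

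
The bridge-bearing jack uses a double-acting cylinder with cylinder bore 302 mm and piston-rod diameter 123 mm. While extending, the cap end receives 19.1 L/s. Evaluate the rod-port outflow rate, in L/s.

Q_out ≈ 15.9 L/s

Cap-side area A_cap = π/4 × (302 mm)² = 71630 mm^2
Rod-side annular area A_ann = π/4 × (302² − 123²) = 59750 mm^2
Piston speed v = Q_in/A_cap; rod-end outflow Q_out = v × A_ann = Q_in × A_ann/A_cap.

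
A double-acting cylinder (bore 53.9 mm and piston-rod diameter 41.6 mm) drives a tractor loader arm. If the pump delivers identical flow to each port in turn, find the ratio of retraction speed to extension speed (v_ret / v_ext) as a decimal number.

Cap-side area A_cap = π/4 × (53.9 mm)² = 2282 mm^2
Rod-side annular area A_ann = π/4 × (53.9² − 41.6²) = 922.6 mm^2
For equal Q, v ∝ 1/A, so v_ret/v_ext = A_cap/A_ann.

v_ret/v_ext ≈ 2.47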